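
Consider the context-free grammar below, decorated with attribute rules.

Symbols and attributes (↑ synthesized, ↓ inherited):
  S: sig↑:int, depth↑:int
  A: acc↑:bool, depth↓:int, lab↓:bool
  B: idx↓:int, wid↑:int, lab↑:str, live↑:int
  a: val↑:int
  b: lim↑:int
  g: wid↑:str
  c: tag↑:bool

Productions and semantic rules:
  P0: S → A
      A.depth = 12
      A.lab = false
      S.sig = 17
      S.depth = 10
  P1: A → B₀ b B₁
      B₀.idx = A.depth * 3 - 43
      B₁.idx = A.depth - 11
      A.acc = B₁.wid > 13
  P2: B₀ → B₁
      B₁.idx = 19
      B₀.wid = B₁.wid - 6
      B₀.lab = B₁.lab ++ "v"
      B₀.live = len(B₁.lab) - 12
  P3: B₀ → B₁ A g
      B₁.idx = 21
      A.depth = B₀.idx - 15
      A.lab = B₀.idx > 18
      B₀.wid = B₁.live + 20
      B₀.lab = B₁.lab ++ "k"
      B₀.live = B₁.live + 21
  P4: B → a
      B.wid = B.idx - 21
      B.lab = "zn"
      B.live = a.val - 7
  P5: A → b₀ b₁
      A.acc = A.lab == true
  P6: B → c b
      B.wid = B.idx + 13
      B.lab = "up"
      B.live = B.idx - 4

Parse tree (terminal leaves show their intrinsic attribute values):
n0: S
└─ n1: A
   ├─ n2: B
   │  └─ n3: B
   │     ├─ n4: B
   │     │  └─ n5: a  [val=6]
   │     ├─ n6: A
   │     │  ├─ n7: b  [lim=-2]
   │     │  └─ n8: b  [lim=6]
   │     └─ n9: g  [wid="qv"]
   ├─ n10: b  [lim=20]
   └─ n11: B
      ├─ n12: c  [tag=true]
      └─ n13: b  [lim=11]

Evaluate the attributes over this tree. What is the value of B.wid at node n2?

13

1. n1.depth = 12  [12]
2. n1.lab = false  [false]
3. n2.idx = -7  [A.depth * 3 - 43]
4. n3.idx = 19  [19]
5. n4.idx = 21  [21]
6. n5.val = 6  [terminal]
7. n4.wid = 0  [B.idx - 21]
8. n4.lab = "zn"  ["zn"]
9. n4.live = -1  [a.val - 7]
10. n6.depth = 4  [B₀.idx - 15]
11. n6.lab = true  [B₀.idx > 18]
12. n7.lim = -2  [terminal]
13. n8.lim = 6  [terminal]
14. n6.acc = true  [A.lab == true]
15. n9.wid = "qv"  [terminal]
16. n3.wid = 19  [B₁.live + 20]
17. n3.lab = "znk"  [B₁.lab ++ "k"]
18. n3.live = 20  [B₁.live + 21]
19. n2.wid = 13  [B₁.wid - 6]
20. n2.lab = "znkv"  [B₁.lab ++ "v"]
21. n2.live = -9  [len(B₁.lab) - 12]
22. n10.lim = 20  [terminal]
23. n11.idx = 1  [A.depth - 11]
24. n12.tag = true  [terminal]
25. n13.lim = 11  [terminal]
26. n11.wid = 14  [B.idx + 13]
27. n11.lab = "up"  ["up"]
28. n11.live = -3  [B.idx - 4]
29. n1.acc = true  [B₁.wid > 13]
30. n0.sig = 17  [17]
31. n0.depth = 10  [10]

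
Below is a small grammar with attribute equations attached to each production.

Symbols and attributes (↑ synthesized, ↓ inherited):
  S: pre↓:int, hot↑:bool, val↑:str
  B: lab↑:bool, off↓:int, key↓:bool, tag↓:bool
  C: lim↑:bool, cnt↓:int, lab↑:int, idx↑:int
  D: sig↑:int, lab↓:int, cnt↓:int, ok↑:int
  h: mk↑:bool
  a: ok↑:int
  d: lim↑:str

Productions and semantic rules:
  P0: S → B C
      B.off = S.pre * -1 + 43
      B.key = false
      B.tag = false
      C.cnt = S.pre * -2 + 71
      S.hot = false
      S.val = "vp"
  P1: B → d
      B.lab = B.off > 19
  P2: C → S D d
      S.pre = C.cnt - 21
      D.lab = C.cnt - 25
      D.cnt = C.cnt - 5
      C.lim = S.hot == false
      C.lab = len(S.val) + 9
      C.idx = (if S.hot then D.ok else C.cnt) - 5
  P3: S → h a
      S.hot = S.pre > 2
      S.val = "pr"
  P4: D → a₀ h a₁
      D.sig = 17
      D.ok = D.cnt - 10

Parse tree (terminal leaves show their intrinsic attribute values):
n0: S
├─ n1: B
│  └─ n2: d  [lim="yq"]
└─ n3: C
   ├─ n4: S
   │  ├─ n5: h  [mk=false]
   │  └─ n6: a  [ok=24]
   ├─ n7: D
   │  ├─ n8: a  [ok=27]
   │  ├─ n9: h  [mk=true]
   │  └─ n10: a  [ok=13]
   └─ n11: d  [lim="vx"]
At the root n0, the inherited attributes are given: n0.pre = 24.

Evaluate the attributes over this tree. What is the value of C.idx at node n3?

1. n0.pre = 24  [given at root]
2. n1.off = 19  [S.pre * -1 + 43]
3. n1.key = false  [false]
4. n1.tag = false  [false]
5. n2.lim = "yq"  [terminal]
6. n1.lab = false  [B.off > 19]
7. n3.cnt = 23  [S.pre * -2 + 71]
8. n4.pre = 2  [C.cnt - 21]
9. n5.mk = false  [terminal]
10. n6.ok = 24  [terminal]
11. n4.hot = false  [S.pre > 2]
12. n4.val = "pr"  ["pr"]
13. n7.lab = -2  [C.cnt - 25]
14. n7.cnt = 18  [C.cnt - 5]
15. n8.ok = 27  [terminal]
16. n9.mk = true  [terminal]
17. n10.ok = 13  [terminal]
18. n7.sig = 17  [17]
19. n7.ok = 8  [D.cnt - 10]
20. n11.lim = "vx"  [terminal]
21. n3.lim = true  [S.hot == false]
22. n3.lab = 11  [len(S.val) + 9]
23. n3.idx = 18  [(if S.hot then D.ok else C.cnt) - 5]
24. n0.hot = false  [false]
25. n0.val = "vp"  ["vp"]

18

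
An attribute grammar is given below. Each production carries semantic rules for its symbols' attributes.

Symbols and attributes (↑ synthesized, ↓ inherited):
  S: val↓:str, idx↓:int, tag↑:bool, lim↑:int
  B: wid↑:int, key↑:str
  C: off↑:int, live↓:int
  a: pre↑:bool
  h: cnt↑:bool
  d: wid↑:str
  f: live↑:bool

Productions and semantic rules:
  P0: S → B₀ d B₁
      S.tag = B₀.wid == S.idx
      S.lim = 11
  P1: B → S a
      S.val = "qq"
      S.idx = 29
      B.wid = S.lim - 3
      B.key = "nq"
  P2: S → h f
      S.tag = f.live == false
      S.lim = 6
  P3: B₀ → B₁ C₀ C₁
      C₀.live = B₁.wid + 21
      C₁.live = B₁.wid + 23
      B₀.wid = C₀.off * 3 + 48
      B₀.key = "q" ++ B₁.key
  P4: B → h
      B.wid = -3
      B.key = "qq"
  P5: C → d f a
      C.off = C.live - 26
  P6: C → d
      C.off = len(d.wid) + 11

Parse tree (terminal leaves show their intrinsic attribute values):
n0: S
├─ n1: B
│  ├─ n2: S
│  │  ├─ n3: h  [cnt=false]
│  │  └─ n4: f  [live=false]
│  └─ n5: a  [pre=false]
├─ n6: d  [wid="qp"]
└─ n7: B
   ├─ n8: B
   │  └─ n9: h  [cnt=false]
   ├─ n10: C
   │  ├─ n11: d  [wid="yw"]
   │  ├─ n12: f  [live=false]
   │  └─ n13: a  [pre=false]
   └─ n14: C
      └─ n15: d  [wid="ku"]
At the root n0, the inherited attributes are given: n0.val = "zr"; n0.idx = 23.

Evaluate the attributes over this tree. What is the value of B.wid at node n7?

1. n0.val = "zr"  [given at root]
2. n0.idx = 23  [given at root]
3. n2.val = "qq"  ["qq"]
4. n2.idx = 29  [29]
5. n3.cnt = false  [terminal]
6. n4.live = false  [terminal]
7. n2.tag = true  [f.live == false]
8. n2.lim = 6  [6]
9. n5.pre = false  [terminal]
10. n1.wid = 3  [S.lim - 3]
11. n1.key = "nq"  ["nq"]
12. n6.wid = "qp"  [terminal]
13. n9.cnt = false  [terminal]
14. n8.wid = -3  [-3]
15. n8.key = "qq"  ["qq"]
16. n10.live = 18  [B₁.wid + 21]
17. n11.wid = "yw"  [terminal]
18. n12.live = false  [terminal]
19. n13.pre = false  [terminal]
20. n10.off = -8  [C.live - 26]
21. n14.live = 20  [B₁.wid + 23]
22. n15.wid = "ku"  [terminal]
23. n14.off = 13  [len(d.wid) + 11]
24. n7.wid = 24  [C₀.off * 3 + 48]
25. n7.key = "qqq"  ["q" ++ B₁.key]
26. n0.tag = false  [B₀.wid == S.idx]
27. n0.lim = 11  [11]

24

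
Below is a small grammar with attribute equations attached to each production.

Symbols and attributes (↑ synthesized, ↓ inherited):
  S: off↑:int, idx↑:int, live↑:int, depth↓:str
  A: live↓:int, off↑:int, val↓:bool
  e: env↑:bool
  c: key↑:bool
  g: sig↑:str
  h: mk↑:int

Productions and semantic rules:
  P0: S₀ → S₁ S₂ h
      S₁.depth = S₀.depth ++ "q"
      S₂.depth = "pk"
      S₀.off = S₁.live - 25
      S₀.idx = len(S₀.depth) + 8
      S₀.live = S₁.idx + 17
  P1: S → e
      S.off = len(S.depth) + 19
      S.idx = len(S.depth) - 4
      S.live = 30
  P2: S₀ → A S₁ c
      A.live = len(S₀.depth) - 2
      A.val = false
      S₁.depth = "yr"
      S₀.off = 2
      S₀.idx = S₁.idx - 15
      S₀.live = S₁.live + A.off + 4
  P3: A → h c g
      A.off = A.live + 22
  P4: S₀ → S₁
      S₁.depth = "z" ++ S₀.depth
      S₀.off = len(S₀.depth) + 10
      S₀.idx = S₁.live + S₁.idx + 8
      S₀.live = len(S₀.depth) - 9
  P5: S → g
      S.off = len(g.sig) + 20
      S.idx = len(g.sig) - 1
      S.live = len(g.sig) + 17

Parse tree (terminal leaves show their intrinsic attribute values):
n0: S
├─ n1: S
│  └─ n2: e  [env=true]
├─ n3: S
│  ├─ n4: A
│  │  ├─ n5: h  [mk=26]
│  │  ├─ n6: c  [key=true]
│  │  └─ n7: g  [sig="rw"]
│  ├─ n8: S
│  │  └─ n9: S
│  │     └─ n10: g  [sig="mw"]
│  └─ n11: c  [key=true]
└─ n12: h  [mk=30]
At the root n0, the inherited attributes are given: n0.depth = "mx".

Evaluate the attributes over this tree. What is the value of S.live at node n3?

19

1. n0.depth = "mx"  [given at root]
2. n1.depth = "mxq"  [S₀.depth ++ "q"]
3. n2.env = true  [terminal]
4. n1.off = 22  [len(S.depth) + 19]
5. n1.idx = -1  [len(S.depth) - 4]
6. n1.live = 30  [30]
7. n3.depth = "pk"  ["pk"]
8. n4.live = 0  [len(S₀.depth) - 2]
9. n4.val = false  [false]
10. n5.mk = 26  [terminal]
11. n6.key = true  [terminal]
12. n7.sig = "rw"  [terminal]
13. n4.off = 22  [A.live + 22]
14. n8.depth = "yr"  ["yr"]
15. n9.depth = "zyr"  ["z" ++ S₀.depth]
16. n10.sig = "mw"  [terminal]
17. n9.off = 22  [len(g.sig) + 20]
18. n9.idx = 1  [len(g.sig) - 1]
19. n9.live = 19  [len(g.sig) + 17]
20. n8.off = 12  [len(S₀.depth) + 10]
21. n8.idx = 28  [S₁.live + S₁.idx + 8]
22. n8.live = -7  [len(S₀.depth) - 9]
23. n11.key = true  [terminal]
24. n3.off = 2  [2]
25. n3.idx = 13  [S₁.idx - 15]
26. n3.live = 19  [S₁.live + A.off + 4]
27. n12.mk = 30  [terminal]
28. n0.off = 5  [S₁.live - 25]
29. n0.idx = 10  [len(S₀.depth) + 8]
30. n0.live = 16  [S₁.idx + 17]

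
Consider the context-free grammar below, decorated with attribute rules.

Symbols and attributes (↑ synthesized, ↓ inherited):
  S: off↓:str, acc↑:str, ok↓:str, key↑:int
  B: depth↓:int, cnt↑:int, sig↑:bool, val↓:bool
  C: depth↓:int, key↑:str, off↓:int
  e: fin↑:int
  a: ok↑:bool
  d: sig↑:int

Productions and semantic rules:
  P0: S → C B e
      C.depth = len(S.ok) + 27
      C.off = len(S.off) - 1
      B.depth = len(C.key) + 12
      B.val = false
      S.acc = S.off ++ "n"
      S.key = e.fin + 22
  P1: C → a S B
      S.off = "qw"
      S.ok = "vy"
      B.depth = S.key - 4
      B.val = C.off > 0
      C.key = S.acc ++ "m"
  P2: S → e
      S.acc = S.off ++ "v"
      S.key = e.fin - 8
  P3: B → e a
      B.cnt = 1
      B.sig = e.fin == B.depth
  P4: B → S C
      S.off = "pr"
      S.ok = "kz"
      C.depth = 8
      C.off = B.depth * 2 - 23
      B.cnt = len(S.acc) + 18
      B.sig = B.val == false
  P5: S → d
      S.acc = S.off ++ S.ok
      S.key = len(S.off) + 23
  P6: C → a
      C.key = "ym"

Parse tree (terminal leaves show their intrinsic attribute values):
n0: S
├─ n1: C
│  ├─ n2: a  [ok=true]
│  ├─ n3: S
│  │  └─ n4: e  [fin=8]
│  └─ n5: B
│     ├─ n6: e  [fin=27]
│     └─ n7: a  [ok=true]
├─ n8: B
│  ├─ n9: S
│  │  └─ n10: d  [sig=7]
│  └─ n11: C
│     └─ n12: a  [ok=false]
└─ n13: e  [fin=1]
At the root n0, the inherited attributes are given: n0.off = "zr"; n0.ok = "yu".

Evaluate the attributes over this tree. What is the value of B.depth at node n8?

1. n0.off = "zr"  [given at root]
2. n0.ok = "yu"  [given at root]
3. n1.depth = 29  [len(S.ok) + 27]
4. n1.off = 1  [len(S.off) - 1]
5. n2.ok = true  [terminal]
6. n3.off = "qw"  ["qw"]
7. n3.ok = "vy"  ["vy"]
8. n4.fin = 8  [terminal]
9. n3.acc = "qwv"  [S.off ++ "v"]
10. n3.key = 0  [e.fin - 8]
11. n5.depth = -4  [S.key - 4]
12. n5.val = true  [C.off > 0]
13. n6.fin = 27  [terminal]
14. n7.ok = true  [terminal]
15. n5.cnt = 1  [1]
16. n5.sig = false  [e.fin == B.depth]
17. n1.key = "qwvm"  [S.acc ++ "m"]
18. n8.depth = 16  [len(C.key) + 12]
19. n8.val = false  [false]
20. n9.off = "pr"  ["pr"]
21. n9.ok = "kz"  ["kz"]
22. n10.sig = 7  [terminal]
23. n9.acc = "prkz"  [S.off ++ S.ok]
24. n9.key = 25  [len(S.off) + 23]
25. n11.depth = 8  [8]
26. n11.off = 9  [B.depth * 2 - 23]
27. n12.ok = false  [terminal]
28. n11.key = "ym"  ["ym"]
29. n8.cnt = 22  [len(S.acc) + 18]
30. n8.sig = true  [B.val == false]
31. n13.fin = 1  [terminal]
32. n0.acc = "zrn"  [S.off ++ "n"]
33. n0.key = 23  [e.fin + 22]

16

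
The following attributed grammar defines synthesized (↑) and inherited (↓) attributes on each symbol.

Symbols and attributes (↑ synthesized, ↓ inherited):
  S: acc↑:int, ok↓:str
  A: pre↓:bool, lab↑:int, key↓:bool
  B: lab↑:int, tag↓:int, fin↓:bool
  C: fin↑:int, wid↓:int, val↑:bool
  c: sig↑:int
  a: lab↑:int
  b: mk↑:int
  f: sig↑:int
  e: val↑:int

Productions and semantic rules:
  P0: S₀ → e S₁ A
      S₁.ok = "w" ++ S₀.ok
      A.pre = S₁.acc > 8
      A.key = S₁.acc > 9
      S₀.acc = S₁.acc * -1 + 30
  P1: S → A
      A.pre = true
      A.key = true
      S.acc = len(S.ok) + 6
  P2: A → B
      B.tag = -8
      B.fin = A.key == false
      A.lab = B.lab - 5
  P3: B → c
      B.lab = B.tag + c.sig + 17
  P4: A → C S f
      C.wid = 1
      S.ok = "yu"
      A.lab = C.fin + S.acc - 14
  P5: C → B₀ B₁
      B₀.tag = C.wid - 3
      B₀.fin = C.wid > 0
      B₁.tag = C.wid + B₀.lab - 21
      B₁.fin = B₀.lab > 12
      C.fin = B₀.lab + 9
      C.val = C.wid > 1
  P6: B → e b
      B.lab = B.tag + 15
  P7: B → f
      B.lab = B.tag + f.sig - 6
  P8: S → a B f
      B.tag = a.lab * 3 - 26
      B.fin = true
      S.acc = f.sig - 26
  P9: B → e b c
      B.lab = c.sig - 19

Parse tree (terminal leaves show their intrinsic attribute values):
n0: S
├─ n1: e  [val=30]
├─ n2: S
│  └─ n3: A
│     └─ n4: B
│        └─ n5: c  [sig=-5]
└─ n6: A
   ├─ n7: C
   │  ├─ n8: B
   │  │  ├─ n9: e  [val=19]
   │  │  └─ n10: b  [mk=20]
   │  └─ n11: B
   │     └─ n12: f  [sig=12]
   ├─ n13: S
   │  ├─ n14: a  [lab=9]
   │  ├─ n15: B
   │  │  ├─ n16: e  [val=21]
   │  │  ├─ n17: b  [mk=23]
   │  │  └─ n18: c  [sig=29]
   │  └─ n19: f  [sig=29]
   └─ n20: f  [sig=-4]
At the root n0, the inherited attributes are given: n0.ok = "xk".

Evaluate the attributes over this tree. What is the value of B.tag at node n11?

-7

1. n0.ok = "xk"  [given at root]
2. n1.val = 30  [terminal]
3. n2.ok = "wxk"  ["w" ++ S₀.ok]
4. n3.pre = true  [true]
5. n3.key = true  [true]
6. n4.tag = -8  [-8]
7. n4.fin = false  [A.key == false]
8. n5.sig = -5  [terminal]
9. n4.lab = 4  [B.tag + c.sig + 17]
10. n3.lab = -1  [B.lab - 5]
11. n2.acc = 9  [len(S.ok) + 6]
12. n6.pre = true  [S₁.acc > 8]
13. n6.key = false  [S₁.acc > 9]
14. n7.wid = 1  [1]
15. n8.tag = -2  [C.wid - 3]
16. n8.fin = true  [C.wid > 0]
17. n9.val = 19  [terminal]
18. n10.mk = 20  [terminal]
19. n8.lab = 13  [B.tag + 15]
20. n11.tag = -7  [C.wid + B₀.lab - 21]
21. n11.fin = true  [B₀.lab > 12]
22. n12.sig = 12  [terminal]
23. n11.lab = -1  [B.tag + f.sig - 6]
24. n7.fin = 22  [B₀.lab + 9]
25. n7.val = false  [C.wid > 1]
26. n13.ok = "yu"  ["yu"]
27. n14.lab = 9  [terminal]
28. n15.tag = 1  [a.lab * 3 - 26]
29. n15.fin = true  [true]
30. n16.val = 21  [terminal]
31. n17.mk = 23  [terminal]
32. n18.sig = 29  [terminal]
33. n15.lab = 10  [c.sig - 19]
34. n19.sig = 29  [terminal]
35. n13.acc = 3  [f.sig - 26]
36. n20.sig = -4  [terminal]
37. n6.lab = 11  [C.fin + S.acc - 14]
38. n0.acc = 21  [S₁.acc * -1 + 30]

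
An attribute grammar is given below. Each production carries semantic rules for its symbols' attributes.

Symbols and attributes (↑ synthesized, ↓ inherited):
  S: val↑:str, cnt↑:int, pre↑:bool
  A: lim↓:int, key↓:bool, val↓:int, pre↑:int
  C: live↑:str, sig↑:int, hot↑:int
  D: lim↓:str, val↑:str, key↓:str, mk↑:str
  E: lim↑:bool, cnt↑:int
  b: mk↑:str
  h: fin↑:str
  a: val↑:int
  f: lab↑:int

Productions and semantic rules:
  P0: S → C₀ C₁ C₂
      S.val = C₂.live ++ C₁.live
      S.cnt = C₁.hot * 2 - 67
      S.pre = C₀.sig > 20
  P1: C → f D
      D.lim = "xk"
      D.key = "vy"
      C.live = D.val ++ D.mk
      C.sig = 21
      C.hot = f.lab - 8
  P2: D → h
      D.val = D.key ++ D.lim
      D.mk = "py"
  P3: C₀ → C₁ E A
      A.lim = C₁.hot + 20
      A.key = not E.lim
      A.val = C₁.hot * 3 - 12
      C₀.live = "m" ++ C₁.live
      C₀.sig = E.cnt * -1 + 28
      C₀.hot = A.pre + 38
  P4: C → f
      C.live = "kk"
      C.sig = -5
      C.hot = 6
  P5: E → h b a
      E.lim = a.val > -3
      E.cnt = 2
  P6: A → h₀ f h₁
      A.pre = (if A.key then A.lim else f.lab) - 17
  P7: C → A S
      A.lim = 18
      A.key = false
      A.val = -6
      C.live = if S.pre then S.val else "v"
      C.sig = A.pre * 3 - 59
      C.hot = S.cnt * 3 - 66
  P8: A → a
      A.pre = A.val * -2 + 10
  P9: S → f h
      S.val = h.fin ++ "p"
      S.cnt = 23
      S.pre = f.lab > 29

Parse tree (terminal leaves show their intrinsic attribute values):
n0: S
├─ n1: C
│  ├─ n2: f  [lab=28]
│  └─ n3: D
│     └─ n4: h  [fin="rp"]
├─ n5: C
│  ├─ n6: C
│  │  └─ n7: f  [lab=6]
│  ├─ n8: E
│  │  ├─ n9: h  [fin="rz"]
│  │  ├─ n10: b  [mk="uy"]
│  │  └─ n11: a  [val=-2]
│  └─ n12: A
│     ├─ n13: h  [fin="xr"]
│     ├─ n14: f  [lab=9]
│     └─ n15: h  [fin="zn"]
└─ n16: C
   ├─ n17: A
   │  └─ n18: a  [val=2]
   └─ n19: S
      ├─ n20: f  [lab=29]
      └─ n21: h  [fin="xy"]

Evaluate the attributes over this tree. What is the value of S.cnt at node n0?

-7

1. n2.lab = 28  [terminal]
2. n3.lim = "xk"  ["xk"]
3. n3.key = "vy"  ["vy"]
4. n4.fin = "rp"  [terminal]
5. n3.val = "vyxk"  [D.key ++ D.lim]
6. n3.mk = "py"  ["py"]
7. n1.live = "vyxkpy"  [D.val ++ D.mk]
8. n1.sig = 21  [21]
9. n1.hot = 20  [f.lab - 8]
10. n7.lab = 6  [terminal]
11. n6.live = "kk"  ["kk"]
12. n6.sig = -5  [-5]
13. n6.hot = 6  [6]
14. n9.fin = "rz"  [terminal]
15. n10.mk = "uy"  [terminal]
16. n11.val = -2  [terminal]
17. n8.lim = true  [a.val > -3]
18. n8.cnt = 2  [2]
19. n12.lim = 26  [C₁.hot + 20]
20. n12.key = false  [not E.lim]
21. n12.val = 6  [C₁.hot * 3 - 12]
22. n13.fin = "xr"  [terminal]
23. n14.lab = 9  [terminal]
24. n15.fin = "zn"  [terminal]
25. n12.pre = -8  [(if A.key then A.lim else f.lab) - 17]
26. n5.live = "mkk"  ["m" ++ C₁.live]
27. n5.sig = 26  [E.cnt * -1 + 28]
28. n5.hot = 30  [A.pre + 38]
29. n17.lim = 18  [18]
30. n17.key = false  [false]
31. n17.val = -6  [-6]
32. n18.val = 2  [terminal]
33. n17.pre = 22  [A.val * -2 + 10]
34. n20.lab = 29  [terminal]
35. n21.fin = "xy"  [terminal]
36. n19.val = "xyp"  [h.fin ++ "p"]
37. n19.cnt = 23  [23]
38. n19.pre = false  [f.lab > 29]
39. n16.live = "v"  [if S.pre then S.val else "v"]
40. n16.sig = 7  [A.pre * 3 - 59]
41. n16.hot = 3  [S.cnt * 3 - 66]
42. n0.val = "vmkk"  [C₂.live ++ C₁.live]
43. n0.cnt = -7  [C₁.hot * 2 - 67]
44. n0.pre = true  [C₀.sig > 20]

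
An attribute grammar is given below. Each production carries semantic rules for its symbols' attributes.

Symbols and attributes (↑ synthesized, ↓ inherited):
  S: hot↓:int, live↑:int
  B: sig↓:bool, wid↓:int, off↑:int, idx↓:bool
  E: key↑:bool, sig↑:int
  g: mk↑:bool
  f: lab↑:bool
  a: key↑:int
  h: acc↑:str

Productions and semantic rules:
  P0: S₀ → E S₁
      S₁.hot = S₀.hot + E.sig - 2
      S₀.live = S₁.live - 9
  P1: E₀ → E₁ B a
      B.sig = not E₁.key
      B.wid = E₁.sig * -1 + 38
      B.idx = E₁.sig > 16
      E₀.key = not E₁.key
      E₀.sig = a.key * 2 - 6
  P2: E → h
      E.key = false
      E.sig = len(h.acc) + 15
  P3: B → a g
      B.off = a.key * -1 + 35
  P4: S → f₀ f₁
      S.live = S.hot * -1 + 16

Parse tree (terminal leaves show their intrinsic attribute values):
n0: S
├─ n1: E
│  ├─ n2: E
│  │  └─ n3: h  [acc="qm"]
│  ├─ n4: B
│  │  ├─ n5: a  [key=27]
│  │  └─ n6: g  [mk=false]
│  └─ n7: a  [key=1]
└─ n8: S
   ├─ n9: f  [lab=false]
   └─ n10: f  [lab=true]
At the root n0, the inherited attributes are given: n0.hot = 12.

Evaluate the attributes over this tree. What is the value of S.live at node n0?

1. n0.hot = 12  [given at root]
2. n3.acc = "qm"  [terminal]
3. n2.key = false  [false]
4. n2.sig = 17  [len(h.acc) + 15]
5. n4.sig = true  [not E₁.key]
6. n4.wid = 21  [E₁.sig * -1 + 38]
7. n4.idx = true  [E₁.sig > 16]
8. n5.key = 27  [terminal]
9. n6.mk = false  [terminal]
10. n4.off = 8  [a.key * -1 + 35]
11. n7.key = 1  [terminal]
12. n1.key = true  [not E₁.key]
13. n1.sig = -4  [a.key * 2 - 6]
14. n8.hot = 6  [S₀.hot + E.sig - 2]
15. n9.lab = false  [terminal]
16. n10.lab = true  [terminal]
17. n8.live = 10  [S.hot * -1 + 16]
18. n0.live = 1  [S₁.live - 9]

1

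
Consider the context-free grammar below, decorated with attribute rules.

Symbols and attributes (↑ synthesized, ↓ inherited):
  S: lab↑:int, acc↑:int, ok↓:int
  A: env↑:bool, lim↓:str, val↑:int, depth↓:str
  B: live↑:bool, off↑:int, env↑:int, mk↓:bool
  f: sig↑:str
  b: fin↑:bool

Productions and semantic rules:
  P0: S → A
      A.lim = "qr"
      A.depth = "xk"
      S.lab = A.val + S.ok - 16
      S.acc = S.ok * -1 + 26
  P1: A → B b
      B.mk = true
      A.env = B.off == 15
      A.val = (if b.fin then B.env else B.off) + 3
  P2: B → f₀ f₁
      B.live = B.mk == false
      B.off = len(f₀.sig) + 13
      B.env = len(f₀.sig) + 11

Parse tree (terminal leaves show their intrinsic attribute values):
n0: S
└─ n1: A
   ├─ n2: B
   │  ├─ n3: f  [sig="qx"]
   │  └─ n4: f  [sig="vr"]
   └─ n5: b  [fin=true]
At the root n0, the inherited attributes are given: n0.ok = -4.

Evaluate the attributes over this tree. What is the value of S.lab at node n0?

1. n0.ok = -4  [given at root]
2. n1.lim = "qr"  ["qr"]
3. n1.depth = "xk"  ["xk"]
4. n2.mk = true  [true]
5. n3.sig = "qx"  [terminal]
6. n4.sig = "vr"  [terminal]
7. n2.live = false  [B.mk == false]
8. n2.off = 15  [len(f₀.sig) + 13]
9. n2.env = 13  [len(f₀.sig) + 11]
10. n5.fin = true  [terminal]
11. n1.env = true  [B.off == 15]
12. n1.val = 16  [(if b.fin then B.env else B.off) + 3]
13. n0.lab = -4  [A.val + S.ok - 16]
14. n0.acc = 30  [S.ok * -1 + 26]

-4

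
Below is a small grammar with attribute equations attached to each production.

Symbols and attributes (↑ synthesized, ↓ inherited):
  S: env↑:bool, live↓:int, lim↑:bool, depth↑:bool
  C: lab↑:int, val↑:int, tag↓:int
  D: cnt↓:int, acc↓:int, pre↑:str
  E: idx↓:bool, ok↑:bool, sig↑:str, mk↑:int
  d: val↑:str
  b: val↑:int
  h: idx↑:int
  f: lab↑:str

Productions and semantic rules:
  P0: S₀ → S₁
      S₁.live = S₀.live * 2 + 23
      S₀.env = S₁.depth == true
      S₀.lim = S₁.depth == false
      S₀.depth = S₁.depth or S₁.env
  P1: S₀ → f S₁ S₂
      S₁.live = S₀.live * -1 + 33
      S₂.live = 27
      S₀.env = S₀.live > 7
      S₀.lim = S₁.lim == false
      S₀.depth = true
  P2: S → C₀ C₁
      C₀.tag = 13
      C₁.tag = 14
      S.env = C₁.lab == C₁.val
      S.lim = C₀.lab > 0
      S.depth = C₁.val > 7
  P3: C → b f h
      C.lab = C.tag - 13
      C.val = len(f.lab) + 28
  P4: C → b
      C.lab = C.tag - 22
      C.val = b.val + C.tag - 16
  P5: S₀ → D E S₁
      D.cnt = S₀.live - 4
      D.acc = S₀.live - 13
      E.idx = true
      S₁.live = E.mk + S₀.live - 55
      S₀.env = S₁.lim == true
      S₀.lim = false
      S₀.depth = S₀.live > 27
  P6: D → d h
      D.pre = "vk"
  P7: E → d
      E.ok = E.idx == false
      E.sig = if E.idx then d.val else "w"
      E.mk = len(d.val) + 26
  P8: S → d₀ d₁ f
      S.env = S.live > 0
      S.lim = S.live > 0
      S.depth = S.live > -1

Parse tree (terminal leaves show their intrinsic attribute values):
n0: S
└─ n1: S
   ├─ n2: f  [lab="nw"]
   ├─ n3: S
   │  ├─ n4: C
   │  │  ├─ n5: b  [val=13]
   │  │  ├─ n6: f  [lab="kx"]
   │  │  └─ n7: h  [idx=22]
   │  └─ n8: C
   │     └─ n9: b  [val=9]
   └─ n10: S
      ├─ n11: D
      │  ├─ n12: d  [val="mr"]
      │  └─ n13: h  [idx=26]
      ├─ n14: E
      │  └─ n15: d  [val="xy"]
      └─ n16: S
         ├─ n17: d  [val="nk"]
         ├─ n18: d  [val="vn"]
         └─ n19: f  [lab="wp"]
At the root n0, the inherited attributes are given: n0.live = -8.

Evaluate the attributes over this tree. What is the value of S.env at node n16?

false

1. n0.live = -8  [given at root]
2. n1.live = 7  [S₀.live * 2 + 23]
3. n2.lab = "nw"  [terminal]
4. n3.live = 26  [S₀.live * -1 + 33]
5. n4.tag = 13  [13]
6. n5.val = 13  [terminal]
7. n6.lab = "kx"  [terminal]
8. n7.idx = 22  [terminal]
9. n4.lab = 0  [C.tag - 13]
10. n4.val = 30  [len(f.lab) + 28]
11. n8.tag = 14  [14]
12. n9.val = 9  [terminal]
13. n8.lab = -8  [C.tag - 22]
14. n8.val = 7  [b.val + C.tag - 16]
15. n3.env = false  [C₁.lab == C₁.val]
16. n3.lim = false  [C₀.lab > 0]
17. n3.depth = false  [C₁.val > 7]
18. n10.live = 27  [27]
19. n11.cnt = 23  [S₀.live - 4]
20. n11.acc = 14  [S₀.live - 13]
21. n12.val = "mr"  [terminal]
22. n13.idx = 26  [terminal]
23. n11.pre = "vk"  ["vk"]
24. n14.idx = true  [true]
25. n15.val = "xy"  [terminal]
26. n14.ok = false  [E.idx == false]
27. n14.sig = "xy"  [if E.idx then d.val else "w"]
28. n14.mk = 28  [len(d.val) + 26]
29. n16.live = 0  [E.mk + S₀.live - 55]
30. n17.val = "nk"  [terminal]
31. n18.val = "vn"  [terminal]
32. n19.lab = "wp"  [terminal]
33. n16.env = false  [S.live > 0]
34. n16.lim = false  [S.live > 0]
35. n16.depth = true  [S.live > -1]
36. n10.env = false  [S₁.lim == true]
37. n10.lim = false  [false]
38. n10.depth = false  [S₀.live > 27]
39. n1.env = false  [S₀.live > 7]
40. n1.lim = true  [S₁.lim == false]
41. n1.depth = true  [true]
42. n0.env = true  [S₁.depth == true]
43. n0.lim = false  [S₁.depth == false]
44. n0.depth = true  [S₁.depth or S₁.env]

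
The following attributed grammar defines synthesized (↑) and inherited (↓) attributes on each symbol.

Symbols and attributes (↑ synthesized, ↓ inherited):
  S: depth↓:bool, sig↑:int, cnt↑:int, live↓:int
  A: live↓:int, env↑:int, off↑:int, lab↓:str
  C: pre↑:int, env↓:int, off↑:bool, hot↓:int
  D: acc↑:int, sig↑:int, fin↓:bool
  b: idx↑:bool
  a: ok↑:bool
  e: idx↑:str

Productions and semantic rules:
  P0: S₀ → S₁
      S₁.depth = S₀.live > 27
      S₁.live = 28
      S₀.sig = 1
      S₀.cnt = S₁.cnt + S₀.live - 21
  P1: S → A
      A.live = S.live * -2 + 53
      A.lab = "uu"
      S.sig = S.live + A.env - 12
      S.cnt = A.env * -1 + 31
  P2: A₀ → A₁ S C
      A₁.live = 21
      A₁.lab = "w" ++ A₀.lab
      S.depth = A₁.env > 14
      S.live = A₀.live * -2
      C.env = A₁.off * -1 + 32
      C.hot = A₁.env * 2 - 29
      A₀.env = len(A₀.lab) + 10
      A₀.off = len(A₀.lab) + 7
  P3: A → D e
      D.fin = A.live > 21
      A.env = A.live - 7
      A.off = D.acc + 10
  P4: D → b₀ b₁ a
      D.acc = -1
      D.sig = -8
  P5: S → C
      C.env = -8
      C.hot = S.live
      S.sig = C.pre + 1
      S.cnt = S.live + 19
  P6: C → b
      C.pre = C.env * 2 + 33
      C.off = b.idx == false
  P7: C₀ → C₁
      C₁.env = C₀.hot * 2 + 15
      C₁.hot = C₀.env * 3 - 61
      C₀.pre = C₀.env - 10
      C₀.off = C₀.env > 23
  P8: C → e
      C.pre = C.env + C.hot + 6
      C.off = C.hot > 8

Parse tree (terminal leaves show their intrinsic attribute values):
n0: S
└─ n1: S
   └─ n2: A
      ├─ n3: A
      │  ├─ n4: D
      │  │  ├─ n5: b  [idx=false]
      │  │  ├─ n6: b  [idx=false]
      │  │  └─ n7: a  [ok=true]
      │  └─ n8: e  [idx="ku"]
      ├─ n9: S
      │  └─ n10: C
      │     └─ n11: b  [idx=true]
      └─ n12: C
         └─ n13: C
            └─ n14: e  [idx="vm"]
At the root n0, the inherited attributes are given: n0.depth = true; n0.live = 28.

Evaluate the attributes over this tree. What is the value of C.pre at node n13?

1. n0.depth = true  [given at root]
2. n0.live = 28  [given at root]
3. n1.depth = true  [S₀.live > 27]
4. n1.live = 28  [28]
5. n2.live = -3  [S.live * -2 + 53]
6. n2.lab = "uu"  ["uu"]
7. n3.live = 21  [21]
8. n3.lab = "wuu"  ["w" ++ A₀.lab]
9. n4.fin = false  [A.live > 21]
10. n5.idx = false  [terminal]
11. n6.idx = false  [terminal]
12. n7.ok = true  [terminal]
13. n4.acc = -1  [-1]
14. n4.sig = -8  [-8]
15. n8.idx = "ku"  [terminal]
16. n3.env = 14  [A.live - 7]
17. n3.off = 9  [D.acc + 10]
18. n9.depth = false  [A₁.env > 14]
19. n9.live = 6  [A₀.live * -2]
20. n10.env = -8  [-8]
21. n10.hot = 6  [S.live]
22. n11.idx = true  [terminal]
23. n10.pre = 17  [C.env * 2 + 33]
24. n10.off = false  [b.idx == false]
25. n9.sig = 18  [C.pre + 1]
26. n9.cnt = 25  [S.live + 19]
27. n12.env = 23  [A₁.off * -1 + 32]
28. n12.hot = -1  [A₁.env * 2 - 29]
29. n13.env = 13  [C₀.hot * 2 + 15]
30. n13.hot = 8  [C₀.env * 3 - 61]
31. n14.idx = "vm"  [terminal]
32. n13.pre = 27  [C.env + C.hot + 6]
33. n13.off = false  [C.hot > 8]
34. n12.pre = 13  [C₀.env - 10]
35. n12.off = false  [C₀.env > 23]
36. n2.env = 12  [len(A₀.lab) + 10]
37. n2.off = 9  [len(A₀.lab) + 7]
38. n1.sig = 28  [S.live + A.env - 12]
39. n1.cnt = 19  [A.env * -1 + 31]
40. n0.sig = 1  [1]
41. n0.cnt = 26  [S₁.cnt + S₀.live - 21]

27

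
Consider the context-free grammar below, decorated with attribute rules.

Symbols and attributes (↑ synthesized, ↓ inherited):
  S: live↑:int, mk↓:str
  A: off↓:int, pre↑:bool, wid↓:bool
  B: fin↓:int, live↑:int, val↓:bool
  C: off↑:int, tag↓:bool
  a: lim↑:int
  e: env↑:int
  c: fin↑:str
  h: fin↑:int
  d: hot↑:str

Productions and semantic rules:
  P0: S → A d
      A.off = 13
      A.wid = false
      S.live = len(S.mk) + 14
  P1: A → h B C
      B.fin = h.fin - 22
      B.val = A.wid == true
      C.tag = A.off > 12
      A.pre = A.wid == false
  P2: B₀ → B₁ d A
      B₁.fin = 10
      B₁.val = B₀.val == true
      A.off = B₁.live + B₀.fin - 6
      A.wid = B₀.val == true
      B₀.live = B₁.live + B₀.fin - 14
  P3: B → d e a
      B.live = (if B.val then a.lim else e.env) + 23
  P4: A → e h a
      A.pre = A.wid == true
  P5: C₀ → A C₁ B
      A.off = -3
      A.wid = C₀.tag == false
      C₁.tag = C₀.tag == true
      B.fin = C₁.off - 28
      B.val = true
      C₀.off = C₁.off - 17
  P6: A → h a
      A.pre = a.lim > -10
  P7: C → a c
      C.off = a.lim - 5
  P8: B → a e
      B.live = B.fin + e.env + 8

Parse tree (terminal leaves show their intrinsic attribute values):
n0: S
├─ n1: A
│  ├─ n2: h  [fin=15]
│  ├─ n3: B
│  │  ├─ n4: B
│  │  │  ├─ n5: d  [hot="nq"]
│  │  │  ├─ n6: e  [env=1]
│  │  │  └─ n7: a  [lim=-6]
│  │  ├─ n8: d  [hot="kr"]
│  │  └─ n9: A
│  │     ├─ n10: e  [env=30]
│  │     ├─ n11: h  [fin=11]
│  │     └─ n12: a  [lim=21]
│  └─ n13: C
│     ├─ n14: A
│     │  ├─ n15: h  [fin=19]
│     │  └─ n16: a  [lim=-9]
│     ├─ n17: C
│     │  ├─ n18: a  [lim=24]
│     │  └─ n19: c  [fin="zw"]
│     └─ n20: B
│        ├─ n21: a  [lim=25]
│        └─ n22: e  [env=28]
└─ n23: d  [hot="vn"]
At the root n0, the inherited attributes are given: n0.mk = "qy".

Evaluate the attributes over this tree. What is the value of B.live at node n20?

27

1. n0.mk = "qy"  [given at root]
2. n1.off = 13  [13]
3. n1.wid = false  [false]
4. n2.fin = 15  [terminal]
5. n3.fin = -7  [h.fin - 22]
6. n3.val = false  [A.wid == true]
7. n4.fin = 10  [10]
8. n4.val = false  [B₀.val == true]
9. n5.hot = "nq"  [terminal]
10. n6.env = 1  [terminal]
11. n7.lim = -6  [terminal]
12. n4.live = 24  [(if B.val then a.lim else e.env) + 23]
13. n8.hot = "kr"  [terminal]
14. n9.off = 11  [B₁.live + B₀.fin - 6]
15. n9.wid = false  [B₀.val == true]
16. n10.env = 30  [terminal]
17. n11.fin = 11  [terminal]
18. n12.lim = 21  [terminal]
19. n9.pre = false  [A.wid == true]
20. n3.live = 3  [B₁.live + B₀.fin - 14]
21. n13.tag = true  [A.off > 12]
22. n14.off = -3  [-3]
23. n14.wid = false  [C₀.tag == false]
24. n15.fin = 19  [terminal]
25. n16.lim = -9  [terminal]
26. n14.pre = true  [a.lim > -10]
27. n17.tag = true  [C₀.tag == true]
28. n18.lim = 24  [terminal]
29. n19.fin = "zw"  [terminal]
30. n17.off = 19  [a.lim - 5]
31. n20.fin = -9  [C₁.off - 28]
32. n20.val = true  [true]
33. n21.lim = 25  [terminal]
34. n22.env = 28  [terminal]
35. n20.live = 27  [B.fin + e.env + 8]
36. n13.off = 2  [C₁.off - 17]
37. n1.pre = true  [A.wid == false]
38. n23.hot = "vn"  [terminal]
39. n0.live = 16  [len(S.mk) + 14]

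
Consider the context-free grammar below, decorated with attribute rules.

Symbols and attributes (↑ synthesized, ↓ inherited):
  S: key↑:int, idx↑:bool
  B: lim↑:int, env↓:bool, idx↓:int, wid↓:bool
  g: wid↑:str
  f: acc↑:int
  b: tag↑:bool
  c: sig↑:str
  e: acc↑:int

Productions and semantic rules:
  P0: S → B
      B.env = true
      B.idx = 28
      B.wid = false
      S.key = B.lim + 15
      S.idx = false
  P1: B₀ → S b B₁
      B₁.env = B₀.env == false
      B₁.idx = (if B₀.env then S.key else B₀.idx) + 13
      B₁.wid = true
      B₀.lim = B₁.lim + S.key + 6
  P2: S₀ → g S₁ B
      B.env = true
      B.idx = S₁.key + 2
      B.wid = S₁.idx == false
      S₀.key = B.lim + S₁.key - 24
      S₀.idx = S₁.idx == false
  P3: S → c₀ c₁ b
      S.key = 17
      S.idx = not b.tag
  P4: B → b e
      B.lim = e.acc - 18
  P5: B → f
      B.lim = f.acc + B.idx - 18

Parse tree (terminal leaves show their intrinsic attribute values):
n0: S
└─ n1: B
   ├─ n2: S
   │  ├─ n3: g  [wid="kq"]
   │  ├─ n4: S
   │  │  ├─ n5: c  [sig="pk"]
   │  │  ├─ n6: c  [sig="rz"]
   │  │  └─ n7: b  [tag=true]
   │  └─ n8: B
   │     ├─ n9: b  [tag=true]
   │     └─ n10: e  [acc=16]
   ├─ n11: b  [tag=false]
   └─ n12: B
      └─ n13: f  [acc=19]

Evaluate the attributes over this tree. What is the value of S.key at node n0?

1. n1.env = true  [true]
2. n1.idx = 28  [28]
3. n1.wid = false  [false]
4. n3.wid = "kq"  [terminal]
5. n5.sig = "pk"  [terminal]
6. n6.sig = "rz"  [terminal]
7. n7.tag = true  [terminal]
8. n4.key = 17  [17]
9. n4.idx = false  [not b.tag]
10. n8.env = true  [true]
11. n8.idx = 19  [S₁.key + 2]
12. n8.wid = true  [S₁.idx == false]
13. n9.tag = true  [terminal]
14. n10.acc = 16  [terminal]
15. n8.lim = -2  [e.acc - 18]
16. n2.key = -9  [B.lim + S₁.key - 24]
17. n2.idx = true  [S₁.idx == false]
18. n11.tag = false  [terminal]
19. n12.env = false  [B₀.env == false]
20. n12.idx = 4  [(if B₀.env then S.key else B₀.idx) + 13]
21. n12.wid = true  [true]
22. n13.acc = 19  [terminal]
23. n12.lim = 5  [f.acc + B.idx - 18]
24. n1.lim = 2  [B₁.lim + S.key + 6]
25. n0.key = 17  [B.lim + 15]
26. n0.idx = false  [false]

17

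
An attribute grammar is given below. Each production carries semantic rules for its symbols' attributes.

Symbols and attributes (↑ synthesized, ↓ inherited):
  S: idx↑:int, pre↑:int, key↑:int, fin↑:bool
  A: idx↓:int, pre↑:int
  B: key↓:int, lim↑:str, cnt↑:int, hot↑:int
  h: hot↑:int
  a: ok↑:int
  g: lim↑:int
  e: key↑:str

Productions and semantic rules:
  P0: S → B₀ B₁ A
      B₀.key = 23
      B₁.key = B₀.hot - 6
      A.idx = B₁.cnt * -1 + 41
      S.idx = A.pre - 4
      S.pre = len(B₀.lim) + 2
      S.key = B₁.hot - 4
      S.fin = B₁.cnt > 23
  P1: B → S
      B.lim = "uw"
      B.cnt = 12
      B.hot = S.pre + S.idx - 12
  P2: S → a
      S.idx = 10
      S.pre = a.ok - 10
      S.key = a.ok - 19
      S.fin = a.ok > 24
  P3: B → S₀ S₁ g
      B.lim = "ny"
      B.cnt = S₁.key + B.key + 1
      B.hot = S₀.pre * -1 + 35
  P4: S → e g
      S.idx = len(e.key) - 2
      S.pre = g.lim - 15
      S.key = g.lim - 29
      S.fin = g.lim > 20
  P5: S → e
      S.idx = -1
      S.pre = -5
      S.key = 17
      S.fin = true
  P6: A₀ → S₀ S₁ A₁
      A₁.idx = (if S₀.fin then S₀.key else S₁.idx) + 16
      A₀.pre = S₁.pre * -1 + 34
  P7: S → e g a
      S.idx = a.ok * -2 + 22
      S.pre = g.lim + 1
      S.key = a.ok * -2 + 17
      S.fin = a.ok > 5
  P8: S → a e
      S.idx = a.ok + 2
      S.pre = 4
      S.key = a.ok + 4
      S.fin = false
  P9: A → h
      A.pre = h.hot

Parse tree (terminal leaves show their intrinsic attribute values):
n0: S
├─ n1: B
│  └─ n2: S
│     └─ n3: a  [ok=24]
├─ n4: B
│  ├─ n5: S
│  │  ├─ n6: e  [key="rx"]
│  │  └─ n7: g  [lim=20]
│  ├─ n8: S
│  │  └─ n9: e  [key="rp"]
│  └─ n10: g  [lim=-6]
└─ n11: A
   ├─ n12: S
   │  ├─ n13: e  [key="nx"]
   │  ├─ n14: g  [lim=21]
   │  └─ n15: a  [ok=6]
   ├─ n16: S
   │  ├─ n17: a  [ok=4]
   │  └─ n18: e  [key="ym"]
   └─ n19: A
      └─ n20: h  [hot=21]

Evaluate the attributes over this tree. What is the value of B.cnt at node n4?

24

1. n1.key = 23  [23]
2. n3.ok = 24  [terminal]
3. n2.idx = 10  [10]
4. n2.pre = 14  [a.ok - 10]
5. n2.key = 5  [a.ok - 19]
6. n2.fin = false  [a.ok > 24]
7. n1.lim = "uw"  ["uw"]
8. n1.cnt = 12  [12]
9. n1.hot = 12  [S.pre + S.idx - 12]
10. n4.key = 6  [B₀.hot - 6]
11. n6.key = "rx"  [terminal]
12. n7.lim = 20  [terminal]
13. n5.idx = 0  [len(e.key) - 2]
14. n5.pre = 5  [g.lim - 15]
15. n5.key = -9  [g.lim - 29]
16. n5.fin = false  [g.lim > 20]
17. n9.key = "rp"  [terminal]
18. n8.idx = -1  [-1]
19. n8.pre = -5  [-5]
20. n8.key = 17  [17]
21. n8.fin = true  [true]
22. n10.lim = -6  [terminal]
23. n4.lim = "ny"  ["ny"]
24. n4.cnt = 24  [S₁.key + B.key + 1]
25. n4.hot = 30  [S₀.pre * -1 + 35]
26. n11.idx = 17  [B₁.cnt * -1 + 41]
27. n13.key = "nx"  [terminal]
28. n14.lim = 21  [terminal]
29. n15.ok = 6  [terminal]
30. n12.idx = 10  [a.ok * -2 + 22]
31. n12.pre = 22  [g.lim + 1]
32. n12.key = 5  [a.ok * -2 + 17]
33. n12.fin = true  [a.ok > 5]
34. n17.ok = 4  [terminal]
35. n18.key = "ym"  [terminal]
36. n16.idx = 6  [a.ok + 2]
37. n16.pre = 4  [4]
38. n16.key = 8  [a.ok + 4]
39. n16.fin = false  [false]
40. n19.idx = 21  [(if S₀.fin then S₀.key else S₁.idx) + 16]
41. n20.hot = 21  [terminal]
42. n19.pre = 21  [h.hot]
43. n11.pre = 30  [S₁.pre * -1 + 34]
44. n0.idx = 26  [A.pre - 4]
45. n0.pre = 4  [len(B₀.lim) + 2]
46. n0.key = 26  [B₁.hot - 4]
47. n0.fin = true  [B₁.cnt > 23]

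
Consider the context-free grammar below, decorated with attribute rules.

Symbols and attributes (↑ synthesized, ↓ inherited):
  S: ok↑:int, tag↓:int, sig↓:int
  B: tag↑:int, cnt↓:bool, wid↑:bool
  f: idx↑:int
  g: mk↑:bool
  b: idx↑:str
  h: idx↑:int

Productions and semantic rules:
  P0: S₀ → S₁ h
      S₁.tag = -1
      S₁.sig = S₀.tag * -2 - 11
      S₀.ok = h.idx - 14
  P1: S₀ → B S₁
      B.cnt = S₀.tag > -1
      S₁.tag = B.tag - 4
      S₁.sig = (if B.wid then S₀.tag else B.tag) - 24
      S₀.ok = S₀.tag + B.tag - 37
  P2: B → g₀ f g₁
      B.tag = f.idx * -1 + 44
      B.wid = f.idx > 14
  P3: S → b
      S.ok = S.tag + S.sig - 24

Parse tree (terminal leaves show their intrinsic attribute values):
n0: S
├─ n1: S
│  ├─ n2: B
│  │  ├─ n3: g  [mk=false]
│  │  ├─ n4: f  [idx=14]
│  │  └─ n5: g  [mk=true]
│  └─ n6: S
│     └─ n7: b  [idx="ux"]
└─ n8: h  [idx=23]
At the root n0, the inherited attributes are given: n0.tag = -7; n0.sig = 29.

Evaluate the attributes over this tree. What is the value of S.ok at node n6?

8

1. n0.tag = -7  [given at root]
2. n0.sig = 29  [given at root]
3. n1.tag = -1  [-1]
4. n1.sig = 3  [S₀.tag * -2 - 11]
5. n2.cnt = false  [S₀.tag > -1]
6. n3.mk = false  [terminal]
7. n4.idx = 14  [terminal]
8. n5.mk = true  [terminal]
9. n2.tag = 30  [f.idx * -1 + 44]
10. n2.wid = false  [f.idx > 14]
11. n6.tag = 26  [B.tag - 4]
12. n6.sig = 6  [(if B.wid then S₀.tag else B.tag) - 24]
13. n7.idx = "ux"  [terminal]
14. n6.ok = 8  [S.tag + S.sig - 24]
15. n1.ok = -8  [S₀.tag + B.tag - 37]
16. n8.idx = 23  [terminal]
17. n0.ok = 9  [h.idx - 14]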